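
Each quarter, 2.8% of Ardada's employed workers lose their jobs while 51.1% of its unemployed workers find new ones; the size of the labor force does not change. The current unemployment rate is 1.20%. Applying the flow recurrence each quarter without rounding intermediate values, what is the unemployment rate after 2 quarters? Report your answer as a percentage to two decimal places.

Unemployment rate after two quarters ≈ 4.35%.

With a fixed labor force, u_{t+1} = u_t + s·(1−u_t) − f·u_t = u_t·(1−s−f) + s.
Here 1−s−f = 0.461 and s = 0.028.
u_1 = 0.012000 × 0.461 + 0.028 = 0.033532.
u_2 = 0.033532 × 0.461 + 0.028 = 0.043458.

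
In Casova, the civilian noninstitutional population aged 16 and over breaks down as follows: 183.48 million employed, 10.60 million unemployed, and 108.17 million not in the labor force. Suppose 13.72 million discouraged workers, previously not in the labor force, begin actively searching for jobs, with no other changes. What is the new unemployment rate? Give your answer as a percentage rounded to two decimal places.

Initially, labor force = 183.48 + 10.60 = 194.08 million, so u = 10.60/194.08 = 5.46%.
After the change, unemployed and labor force both rise by 13.72 → E = 183.48, U = 24.32, labor force = 207.80 million.
New unemployment rate = 24.32 / 207.80 = 11.70%.

New unemployment rate ≈ 11.70%.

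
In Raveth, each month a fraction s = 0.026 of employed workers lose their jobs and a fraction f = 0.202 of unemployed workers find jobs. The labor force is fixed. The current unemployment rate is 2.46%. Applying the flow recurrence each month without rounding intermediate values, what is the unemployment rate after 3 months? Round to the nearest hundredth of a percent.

With a fixed labor force, u_{t+1} = u_t + s·(1−u_t) − f·u_t = u_t·(1−s−f) + s.
Here 1−s−f = 0.772 and s = 0.026.
u_1 = 0.024600 × 0.772 + 0.026 = 0.044991.
u_2 = 0.044991 × 0.772 + 0.026 = 0.060733.
u_3 = 0.060733 × 0.772 + 0.026 = 0.072886.

Unemployment rate after three months ≈ 7.29%.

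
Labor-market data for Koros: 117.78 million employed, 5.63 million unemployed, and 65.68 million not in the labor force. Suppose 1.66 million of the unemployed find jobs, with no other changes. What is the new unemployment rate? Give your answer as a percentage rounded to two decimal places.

Initially, labor force = 117.78 + 5.63 = 123.41 million, so u = 5.63/123.41 = 4.56%.
After the change, unemployed falls and employed rises by 1.66; labor force unchanged → E = 119.44, U = 3.97, labor force = 123.41 million.
New unemployment rate = 3.97 / 123.41 = 3.22%.

New unemployment rate ≈ 3.22%.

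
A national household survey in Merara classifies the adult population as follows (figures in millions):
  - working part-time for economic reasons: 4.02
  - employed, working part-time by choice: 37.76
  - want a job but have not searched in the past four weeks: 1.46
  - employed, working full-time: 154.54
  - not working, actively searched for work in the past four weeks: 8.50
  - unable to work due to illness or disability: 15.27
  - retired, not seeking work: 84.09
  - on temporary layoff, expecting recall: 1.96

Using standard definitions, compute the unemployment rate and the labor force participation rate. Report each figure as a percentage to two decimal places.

Employed = 4.02 + 37.76 + 154.54 = 196.32 million (anyone who worked, including part-time for economic reasons, counts as employed).
Unemployed = 8.50 + 1.96 = 10.46 million (jobless and actively searching, or on temporary layoff).
Labor force = 196.32 + 10.46 = 206.78 million.
Not in labor force = 1.46 + 15.27 + 84.09 = 100.82 million (those not working and not actively searching are outside the labor force — including those who want a job but have given up searching).
Civilian working-age population = 206.78 + 100.82 = 307.60 million.
Unemployment rate = 10.46 / 206.78 = 5.06%.
Labor force participation rate = 206.78 / 307.60 = 67.22%.

Unemployment rate ≈ 5.06%; labor force participation rate ≈ 67.22%.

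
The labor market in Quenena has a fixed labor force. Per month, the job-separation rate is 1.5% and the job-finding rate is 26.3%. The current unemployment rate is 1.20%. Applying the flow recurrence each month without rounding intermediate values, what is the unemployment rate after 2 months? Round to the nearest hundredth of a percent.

With a fixed labor force, u_{t+1} = u_t + s·(1−u_t) − f·u_t = u_t·(1−s−f) + s.
Here 1−s−f = 0.722 and s = 0.015.
u_1 = 0.012000 × 0.722 + 0.015 = 0.023664.
u_2 = 0.023664 × 0.722 + 0.015 = 0.032085.

Unemployment rate after two months ≈ 3.21%.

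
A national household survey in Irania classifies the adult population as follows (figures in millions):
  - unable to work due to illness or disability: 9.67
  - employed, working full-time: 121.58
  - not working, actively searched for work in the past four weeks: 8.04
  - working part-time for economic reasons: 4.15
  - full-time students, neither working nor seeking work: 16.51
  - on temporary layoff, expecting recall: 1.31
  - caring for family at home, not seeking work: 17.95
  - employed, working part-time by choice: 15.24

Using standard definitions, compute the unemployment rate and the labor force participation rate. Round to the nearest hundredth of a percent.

Employed = 121.58 + 4.15 + 15.24 = 140.97 million (anyone who worked, including part-time for economic reasons, counts as employed).
Unemployed = 8.04 + 1.31 = 9.35 million (jobless and actively searching, or on temporary layoff).
Labor force = 140.97 + 9.35 = 150.32 million.
Not in labor force = 9.67 + 16.51 + 17.95 = 44.13 million (those not working and not actively searching are outside the labor force).
Civilian working-age population = 150.32 + 44.13 = 194.45 million.
Unemployment rate = 9.35 / 150.32 = 6.22%.
Labor force participation rate = 150.32 / 194.45 = 77.31%.

Unemployment rate ≈ 6.22%; labor force participation rate ≈ 77.31%.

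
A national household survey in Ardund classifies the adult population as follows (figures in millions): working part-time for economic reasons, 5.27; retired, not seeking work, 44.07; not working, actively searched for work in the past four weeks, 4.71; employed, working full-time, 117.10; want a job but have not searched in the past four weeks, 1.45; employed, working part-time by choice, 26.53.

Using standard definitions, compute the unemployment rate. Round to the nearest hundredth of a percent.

Employed = 5.27 + 117.10 + 26.53 = 148.90 million (anyone who worked, including part-time for economic reasons, counts as employed).
Unemployed = 4.71 million.
Labor force = 148.90 + 4.71 = 153.61 million.
Unemployment rate = 4.71 / 153.61 = 3.07%.

Unemployment rate ≈ 3.07%.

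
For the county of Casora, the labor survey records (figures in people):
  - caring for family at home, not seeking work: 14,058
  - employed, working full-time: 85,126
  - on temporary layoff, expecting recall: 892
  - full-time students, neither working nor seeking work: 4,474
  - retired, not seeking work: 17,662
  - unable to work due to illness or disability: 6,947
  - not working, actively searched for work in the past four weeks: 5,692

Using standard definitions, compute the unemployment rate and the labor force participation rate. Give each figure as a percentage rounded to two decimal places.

Employed = 85,126.
Unemployed = 892 + 5,692 = 6,584 (jobless and actively searching, or on temporary layoff).
Labor force = 85,126 + 6,584 = 91,710.
Not in labor force = 14,058 + 4,474 + 17,662 + 6,947 = 43,141 (those not working and not actively searching are outside the labor force).
Civilian working-age population = 91,710 + 43,141 = 134,851.
Unemployment rate = 6,584 / 91,710 = 7.18%.
Labor force participation rate = 91,710 / 134,851 = 68.01%.

Unemployment rate ≈ 7.18%; labor force participation rate ≈ 68.01%.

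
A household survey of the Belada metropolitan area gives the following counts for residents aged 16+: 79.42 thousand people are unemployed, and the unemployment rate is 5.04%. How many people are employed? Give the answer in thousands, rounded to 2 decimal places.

Labor force = U / u = 79.42 / 0.0504 ≈ 1,575.79 thousand.
Employed = labor force − unemployed = 1,575.79 − 79.42 = 1,496.37 thousand.

About 1,496.37 thousand are employed.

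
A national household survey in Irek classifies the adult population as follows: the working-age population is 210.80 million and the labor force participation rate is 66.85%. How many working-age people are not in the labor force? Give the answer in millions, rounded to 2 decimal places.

About 69.88 million are not in the labor force.

Share not in the labor force = 1 − 0.6685 = 0.3315.
Not in labor force = 0.3315 × 210.80 ≈ 69.88 million.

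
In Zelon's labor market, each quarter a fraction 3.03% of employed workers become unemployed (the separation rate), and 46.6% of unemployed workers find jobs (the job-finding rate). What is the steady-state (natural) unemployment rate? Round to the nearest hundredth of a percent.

At steady state the flows balance: s·E = f·U, so U/(E+U) = s/(s+f).
u* = 3.03 / (3.03 + 46.6) = 3.03 / 49.63 = 6.11%.

Steady-state unemployment rate ≈ 6.11%.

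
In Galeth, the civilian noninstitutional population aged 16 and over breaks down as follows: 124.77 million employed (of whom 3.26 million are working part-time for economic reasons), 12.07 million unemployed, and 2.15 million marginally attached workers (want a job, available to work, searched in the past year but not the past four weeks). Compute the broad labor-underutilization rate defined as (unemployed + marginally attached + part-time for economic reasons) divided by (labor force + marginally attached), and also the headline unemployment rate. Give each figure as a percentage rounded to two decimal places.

Labor force = 124.77 + 12.07 = 136.84 million.
Numerator = 12.07 + 2.15 + 3.26 = 17.48 million.
Denominator = 136.84 + 2.15 = 138.99 million.
Broad rate = 17.48 / 138.99 = 12.58%.
Headline unemployment rate = 12.07 / 136.84 = 8.82%.

Broad underutilization rate ≈ 12.58%; headline unemployment rate ≈ 8.82%.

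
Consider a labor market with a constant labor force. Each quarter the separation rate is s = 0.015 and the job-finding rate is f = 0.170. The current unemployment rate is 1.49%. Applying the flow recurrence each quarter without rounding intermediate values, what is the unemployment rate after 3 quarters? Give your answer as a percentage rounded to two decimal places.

With a fixed labor force, u_{t+1} = u_t + s·(1−u_t) − f·u_t = u_t·(1−s−f) + s.
Here 1−s−f = 0.815 and s = 0.015.
u_1 = 0.014900 × 0.815 + 0.015 = 0.027144.
u_2 = 0.027144 × 0.815 + 0.015 = 0.037122.
u_3 = 0.037122 × 0.815 + 0.015 = 0.045254.

Unemployment rate after three quarters ≈ 4.53%.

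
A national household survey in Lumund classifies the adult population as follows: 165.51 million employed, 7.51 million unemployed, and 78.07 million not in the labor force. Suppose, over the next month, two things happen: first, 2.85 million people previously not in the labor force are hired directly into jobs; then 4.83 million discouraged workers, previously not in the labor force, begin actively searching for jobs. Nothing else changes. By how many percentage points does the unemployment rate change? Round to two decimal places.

The unemployment rate changes by +2.49 percentage points.

Initially, labor force = 165.51 + 7.51 = 173.02 million, so u = 7.51/173.02 = 4.34%.
After the first change, employed and labor force both rise by 2.85; unemployed unchanged → E = 168.36, U = 7.51, labor force = 175.87 million.
After the second change, unemployed and labor force both rise by 4.83 → E = 168.36, U = 12.34, labor force = 180.70 million.
New unemployment rate = 12.34 / 180.70 = 6.83%.
Change = 6.83% − 4.34% = +2.49 percentage points.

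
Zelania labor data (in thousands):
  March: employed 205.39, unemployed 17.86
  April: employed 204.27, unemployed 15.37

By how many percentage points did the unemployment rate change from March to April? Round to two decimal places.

March: labor force = 205.39 + 17.86 = 223.25; u = 17.86/223.25 = 8.00%.
April: labor force = 204.27 + 15.37 = 219.64; u = 15.37/219.64 = 7.00%.
Change = 7.00% − 8.00% = −1.00 pp.

The unemployment rate changed by −1.00 percentage points.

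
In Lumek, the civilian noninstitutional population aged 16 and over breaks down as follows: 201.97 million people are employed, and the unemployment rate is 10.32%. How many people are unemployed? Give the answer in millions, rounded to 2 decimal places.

About 23.24 million are unemployed.

Let U be the number unemployed. The labor force is E + U, and U/(E+U) = 0.1032.
So U = 0.1032 × 201.97 / (1 − 0.1032) = 20.8433 / 0.8968 ≈ 23.24 million.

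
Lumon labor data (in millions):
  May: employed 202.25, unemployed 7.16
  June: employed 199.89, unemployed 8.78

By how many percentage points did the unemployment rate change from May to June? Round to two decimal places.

May: labor force = 202.25 + 7.16 = 209.41; u = 7.16/209.41 = 3.42%.
June: labor force = 199.89 + 8.78 = 208.67; u = 8.78/208.67 = 4.21%.
Change = 4.21% − 3.42% = +0.79 pp.

The unemployment rate changed by +0.79 percentage points.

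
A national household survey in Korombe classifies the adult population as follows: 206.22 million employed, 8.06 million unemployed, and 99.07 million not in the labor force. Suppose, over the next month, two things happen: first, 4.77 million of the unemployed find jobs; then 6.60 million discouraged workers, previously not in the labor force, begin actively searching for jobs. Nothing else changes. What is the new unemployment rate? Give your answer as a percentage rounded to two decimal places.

New unemployment rate ≈ 4.48%.

Initially, labor force = 206.22 + 8.06 = 214.28 million, so u = 8.06/214.28 = 3.76%.
After the first change, unemployed falls and employed rises by 4.77; labor force unchanged → E = 210.99, U = 3.29, labor force = 214.28 million.
After the second change, unemployed and labor force both rise by 6.60 → E = 210.99, U = 9.89, labor force = 220.88 million.
New unemployment rate = 9.89 / 220.88 = 4.48%.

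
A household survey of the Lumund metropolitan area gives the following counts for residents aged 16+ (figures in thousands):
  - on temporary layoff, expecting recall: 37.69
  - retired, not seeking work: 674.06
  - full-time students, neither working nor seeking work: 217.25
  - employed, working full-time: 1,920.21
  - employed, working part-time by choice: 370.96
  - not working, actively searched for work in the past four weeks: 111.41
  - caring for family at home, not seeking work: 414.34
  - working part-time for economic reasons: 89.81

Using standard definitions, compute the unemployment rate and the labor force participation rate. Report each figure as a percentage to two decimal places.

Unemployment rate ≈ 5.89%; labor force participation rate ≈ 65.96%.

Employed = 1,920.21 + 370.96 + 89.81 = 2,380.98 thousand (anyone who worked, including part-time for economic reasons, counts as employed).
Unemployed = 37.69 + 111.41 = 149.10 thousand (jobless and actively searching, or on temporary layoff).
Labor force = 2,380.98 + 149.10 = 2,530.08 thousand.
Not in labor force = 674.06 + 217.25 + 414.34 = 1,305.65 thousand (those not working and not actively searching are outside the labor force).
Civilian working-age population = 2,530.08 + 1,305.65 = 3,835.73 thousand.
Unemployment rate = 149.10 / 2,530.08 = 5.89%.
Labor force participation rate = 2,530.08 / 3,835.73 = 65.96%.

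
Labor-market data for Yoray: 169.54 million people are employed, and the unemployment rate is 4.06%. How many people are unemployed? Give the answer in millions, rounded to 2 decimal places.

About 7.17 million are unemployed.

Let U be the number unemployed. The labor force is E + U, and U/(E+U) = 0.0406.
So U = 0.0406 × 169.54 / (1 − 0.0406) = 6.8833 / 0.9594 ≈ 7.17 million.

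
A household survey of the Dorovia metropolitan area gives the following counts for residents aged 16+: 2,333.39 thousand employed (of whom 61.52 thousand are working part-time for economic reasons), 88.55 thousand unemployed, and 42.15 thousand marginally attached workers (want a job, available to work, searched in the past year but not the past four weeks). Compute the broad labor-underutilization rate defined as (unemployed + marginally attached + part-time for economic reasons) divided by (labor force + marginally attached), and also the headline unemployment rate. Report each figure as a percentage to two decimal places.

Labor force = 2,333.39 + 88.55 = 2,421.94 thousand.
Numerator = 88.55 + 42.15 + 61.52 = 192.22 thousand.
Denominator = 2,421.94 + 42.15 = 2,464.09 thousand.
Broad rate = 192.22 / 2,464.09 = 7.80%.
Headline unemployment rate = 88.55 / 2,421.94 = 3.66%.

Broad underutilization rate ≈ 7.80%; headline unemployment rate ≈ 3.66%.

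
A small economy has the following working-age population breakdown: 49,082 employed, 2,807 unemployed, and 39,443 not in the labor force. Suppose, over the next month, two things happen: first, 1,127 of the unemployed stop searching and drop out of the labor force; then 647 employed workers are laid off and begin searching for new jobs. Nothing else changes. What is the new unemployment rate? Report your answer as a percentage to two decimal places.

New unemployment rate ≈ 4.58%.

Initially, labor force = 49,082 + 2,807 = 51,889, so u = 2,807/51,889 = 5.41%.
After the first change, unemployed and labor force both fall by 1,127 → E = 49,082, U = 1,680, labor force = 50,762.
After the second change, employed falls and unemployed rises by 647; labor force unchanged → E = 48,435, U = 2,327, labor force = 50,762.
New unemployment rate = 2,327 / 50,762 = 4.58%.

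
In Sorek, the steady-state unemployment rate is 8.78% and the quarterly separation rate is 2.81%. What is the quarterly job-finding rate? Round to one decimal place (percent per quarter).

From u* = s/(s+f): f = s·(1−u)/u.
f = 2.81 × (1 − 0.0878) / 0.0878 = 2.5633 / 0.0878 ≈ 29.2% per quarter.

Job-finding rate ≈ 29.2% per quarter.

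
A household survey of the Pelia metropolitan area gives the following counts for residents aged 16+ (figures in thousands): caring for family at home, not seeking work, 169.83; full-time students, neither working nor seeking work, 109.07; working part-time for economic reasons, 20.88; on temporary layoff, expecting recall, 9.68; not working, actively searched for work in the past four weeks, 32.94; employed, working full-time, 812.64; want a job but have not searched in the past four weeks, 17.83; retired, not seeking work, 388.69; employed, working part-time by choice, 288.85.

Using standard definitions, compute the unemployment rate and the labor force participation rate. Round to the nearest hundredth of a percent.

Employed = 20.88 + 812.64 + 288.85 = 1,122.37 thousand (anyone who worked, including part-time for economic reasons, counts as employed).
Unemployed = 9.68 + 32.94 = 42.62 thousand (jobless and actively searching, or on temporary layoff).
Labor force = 1,122.37 + 42.62 = 1,164.99 thousand.
Not in labor force = 169.83 + 109.07 + 17.83 + 388.69 = 685.42 thousand (those not working and not actively searching are outside the labor force — including those who want a job but have given up searching).
Civilian working-age population = 1,164.99 + 685.42 = 1,850.41 thousand.
Unemployment rate = 42.62 / 1,164.99 = 3.66%.
Labor force participation rate = 1,164.99 / 1,850.41 = 62.96%.

Unemployment rate ≈ 3.66%; labor force participation rate ≈ 62.96%.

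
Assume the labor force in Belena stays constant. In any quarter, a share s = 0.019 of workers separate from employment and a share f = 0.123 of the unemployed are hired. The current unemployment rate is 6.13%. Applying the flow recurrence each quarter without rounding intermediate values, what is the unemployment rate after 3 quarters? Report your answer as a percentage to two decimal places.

Unemployment rate after three quarters ≈ 8.80%.

With a fixed labor force, u_{t+1} = u_t + s·(1−u_t) − f·u_t = u_t·(1−s−f) + s.
Here 1−s−f = 0.858 and s = 0.019.
u_1 = 0.061300 × 0.858 + 0.019 = 0.071595.
u_2 = 0.071595 × 0.858 + 0.019 = 0.080429.
u_3 = 0.080429 × 0.858 + 0.019 = 0.088008.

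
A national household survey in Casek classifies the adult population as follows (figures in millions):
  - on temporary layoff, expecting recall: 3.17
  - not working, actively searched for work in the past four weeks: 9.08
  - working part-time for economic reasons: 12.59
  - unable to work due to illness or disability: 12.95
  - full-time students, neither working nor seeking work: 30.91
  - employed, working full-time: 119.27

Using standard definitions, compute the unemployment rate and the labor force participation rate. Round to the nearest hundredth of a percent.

Employed = 12.59 + 119.27 = 131.86 million (anyone who worked, including part-time for economic reasons, counts as employed).
Unemployed = 3.17 + 9.08 = 12.25 million (jobless and actively searching, or on temporary layoff).
Labor force = 131.86 + 12.25 = 144.11 million.
Not in labor force = 12.95 + 30.91 = 43.86 million (those not working and not actively searching are outside the labor force).
Civilian working-age population = 144.11 + 43.86 = 187.97 million.
Unemployment rate = 12.25 / 144.11 = 8.50%.
Labor force participation rate = 144.11 / 187.97 = 76.67%.

Unemployment rate ≈ 8.50%; labor force participation rate ≈ 76.67%.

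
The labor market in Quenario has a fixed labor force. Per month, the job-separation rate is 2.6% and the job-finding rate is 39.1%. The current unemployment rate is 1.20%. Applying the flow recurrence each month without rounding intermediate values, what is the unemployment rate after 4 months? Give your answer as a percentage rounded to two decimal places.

Unemployment rate after four months ≈ 5.65%.

With a fixed labor force, u_{t+1} = u_t + s·(1−u_t) − f·u_t = u_t·(1−s−f) + s.
Here 1−s−f = 0.583 and s = 0.026.
u_1 = 0.012000 × 0.583 + 0.026 = 0.032996.
u_2 = 0.032996 × 0.583 + 0.026 = 0.045237.
u_3 = 0.045237 × 0.583 + 0.026 = 0.052373.
u_4 = 0.052373 × 0.583 + 0.026 = 0.056533.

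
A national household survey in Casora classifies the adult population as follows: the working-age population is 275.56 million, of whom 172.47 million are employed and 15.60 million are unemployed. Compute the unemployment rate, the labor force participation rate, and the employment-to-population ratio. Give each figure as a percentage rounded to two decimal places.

Labor force = employed + unemployed = 172.47 + 15.60 = 188.07 million.
Unemployment rate = 15.60 / 188.07 = 8.29%.
Labor force participation rate = 188.07 / 275.56 = 68.25%.
Employment-population ratio = 172.47 / 275.56 = 62.59%.

Unemployment rate ≈ 8.29%; labor force participation rate ≈ 68.25%; employment-population ratio ≈ 62.59%.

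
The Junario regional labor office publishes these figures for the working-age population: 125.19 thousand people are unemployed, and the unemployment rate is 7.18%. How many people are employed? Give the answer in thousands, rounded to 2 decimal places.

About 1,618.40 thousand are employed.

Labor force = U / u = 125.19 / 0.0718 ≈ 1,743.59 thousand.
Employed = labor force − unemployed = 1,743.59 − 125.19 = 1,618.40 thousand.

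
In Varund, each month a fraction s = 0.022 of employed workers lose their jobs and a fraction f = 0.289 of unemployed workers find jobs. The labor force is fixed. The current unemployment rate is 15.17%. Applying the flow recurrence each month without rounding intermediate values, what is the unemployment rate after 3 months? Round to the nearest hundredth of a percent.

Unemployment rate after three months ≈ 9.72%.

With a fixed labor force, u_{t+1} = u_t + s·(1−u_t) − f·u_t = u_t·(1−s−f) + s.
Here 1−s−f = 0.689 and s = 0.022.
u_1 = 0.151700 × 0.689 + 0.022 = 0.126521.
u_2 = 0.126521 × 0.689 + 0.022 = 0.109173.
u_3 = 0.109173 × 0.689 + 0.022 = 0.097220.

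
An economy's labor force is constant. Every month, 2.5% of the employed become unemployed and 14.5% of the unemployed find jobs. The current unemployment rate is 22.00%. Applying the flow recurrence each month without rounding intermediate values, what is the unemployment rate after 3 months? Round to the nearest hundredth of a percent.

Unemployment rate after three months ≈ 18.88%.

With a fixed labor force, u_{t+1} = u_t + s·(1−u_t) − f·u_t = u_t·(1−s−f) + s.
Here 1−s−f = 0.830 and s = 0.025.
u_1 = 0.220000 × 0.830 + 0.025 = 0.207600.
u_2 = 0.207600 × 0.830 + 0.025 = 0.197308.
u_3 = 0.197308 × 0.830 + 0.025 = 0.188766.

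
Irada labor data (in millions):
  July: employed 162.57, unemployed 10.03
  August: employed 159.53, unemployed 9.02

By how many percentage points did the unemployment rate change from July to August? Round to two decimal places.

The unemployment rate changed by −0.46 percentage points.

July: labor force = 162.57 + 10.03 = 172.60; u = 10.03/172.60 = 5.81%.
August: labor force = 159.53 + 9.02 = 168.55; u = 9.02/168.55 = 5.35%.
Change = 5.35% − 5.81% = −0.46 pp.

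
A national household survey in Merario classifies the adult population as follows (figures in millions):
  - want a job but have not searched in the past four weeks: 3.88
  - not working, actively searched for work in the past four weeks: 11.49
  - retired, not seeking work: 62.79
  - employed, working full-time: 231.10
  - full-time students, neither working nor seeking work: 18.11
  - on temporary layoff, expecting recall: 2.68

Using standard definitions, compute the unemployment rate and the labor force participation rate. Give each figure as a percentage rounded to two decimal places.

Unemployment rate ≈ 5.78%; labor force participation rate ≈ 74.31%.

Employed = 231.10 million.
Unemployed = 11.49 + 2.68 = 14.17 million (jobless and actively searching, or on temporary layoff).
Labor force = 231.10 + 14.17 = 245.27 million.
Not in labor force = 3.88 + 62.79 + 18.11 = 84.78 million (those not working and not actively searching are outside the labor force — including those who want a job but have given up searching).
Civilian working-age population = 245.27 + 84.78 = 330.05 million.
Unemployment rate = 14.17 / 245.27 = 5.78%.
Labor force participation rate = 245.27 / 330.05 = 74.31%.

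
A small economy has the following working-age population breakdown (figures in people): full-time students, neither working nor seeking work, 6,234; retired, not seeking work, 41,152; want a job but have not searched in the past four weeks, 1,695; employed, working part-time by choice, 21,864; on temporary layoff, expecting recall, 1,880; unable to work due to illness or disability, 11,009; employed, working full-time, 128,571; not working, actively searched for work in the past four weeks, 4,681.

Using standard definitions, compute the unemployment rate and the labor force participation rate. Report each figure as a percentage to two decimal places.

Employed = 21,864 + 128,571 = 150,435.
Unemployed = 1,880 + 4,681 = 6,561 (jobless and actively searching, or on temporary layoff).
Labor force = 150,435 + 6,561 = 156,996.
Not in labor force = 6,234 + 41,152 + 1,695 + 11,009 = 60,090 (those not working and not actively searching are outside the labor force — including those who want a job but have given up searching).
Civilian working-age population = 156,996 + 60,090 = 217,086.
Unemployment rate = 6,561 / 156,996 = 4.18%.
Labor force participation rate = 156,996 / 217,086 = 72.32%.

Unemployment rate ≈ 4.18%; labor force participation rate ≈ 72.32%.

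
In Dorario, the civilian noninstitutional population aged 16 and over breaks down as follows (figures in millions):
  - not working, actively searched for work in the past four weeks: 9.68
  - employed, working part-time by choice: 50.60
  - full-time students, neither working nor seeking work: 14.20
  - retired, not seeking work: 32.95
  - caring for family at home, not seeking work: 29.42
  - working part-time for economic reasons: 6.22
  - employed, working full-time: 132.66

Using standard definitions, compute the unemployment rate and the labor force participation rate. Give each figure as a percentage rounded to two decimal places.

Employed = 50.60 + 6.22 + 132.66 = 189.48 million (anyone who worked, including part-time for economic reasons, counts as employed).
Unemployed = 9.68 million.
Labor force = 189.48 + 9.68 = 199.16 million.
Not in labor force = 14.20 + 32.95 + 29.42 = 76.57 million (those not working and not actively searching are outside the labor force).
Civilian working-age population = 199.16 + 76.57 = 275.73 million.
Unemployment rate = 9.68 / 199.16 = 4.86%.
Labor force participation rate = 199.16 / 275.73 = 72.23%.

Unemployment rate ≈ 4.86%; labor force participation rate ≈ 72.23%.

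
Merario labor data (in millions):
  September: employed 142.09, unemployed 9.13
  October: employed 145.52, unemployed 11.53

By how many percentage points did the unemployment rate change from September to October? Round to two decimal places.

September: labor force = 142.09 + 9.13 = 151.22; u = 9.13/151.22 = 6.04%.
October: labor force = 145.52 + 11.53 = 157.05; u = 11.53/157.05 = 7.34%.
Change = 7.34% − 6.04% = +1.30 pp.

The unemployment rate changed by +1.30 percentage points.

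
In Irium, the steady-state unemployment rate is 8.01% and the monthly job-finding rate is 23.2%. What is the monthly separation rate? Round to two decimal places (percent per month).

From u* = s/(s+f): s = u·f/(1−u).
s = 0.0801 × 23.2 / (1 − 0.0801) = 1.8583 / 0.9199 ≈ 2.02% per month.

Separation rate ≈ 2.02% per month.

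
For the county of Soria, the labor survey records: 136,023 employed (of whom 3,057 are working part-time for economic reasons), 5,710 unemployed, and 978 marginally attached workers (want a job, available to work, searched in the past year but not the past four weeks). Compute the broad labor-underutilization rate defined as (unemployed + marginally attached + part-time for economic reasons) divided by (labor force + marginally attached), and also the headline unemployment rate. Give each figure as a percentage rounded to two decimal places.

Broad underutilization rate ≈ 6.83%; headline unemployment rate ≈ 4.03%.

Labor force = 136,023 + 5,710 = 141,733.
Numerator = 5,710 + 978 + 3,057 = 9,745.
Denominator = 141,733 + 978 = 142,711.
Broad rate = 9,745 / 142,711 = 6.83%.
Headline unemployment rate = 5,710 / 141,733 = 4.03%.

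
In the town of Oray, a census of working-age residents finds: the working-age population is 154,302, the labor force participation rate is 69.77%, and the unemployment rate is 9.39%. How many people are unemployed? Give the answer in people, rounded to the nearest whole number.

Labor force = 0.6977 × 154,302 = 107,657.
Unemployed = 0.0939 × 107,657 ≈ 10,109.

About 10,109 are unemployed.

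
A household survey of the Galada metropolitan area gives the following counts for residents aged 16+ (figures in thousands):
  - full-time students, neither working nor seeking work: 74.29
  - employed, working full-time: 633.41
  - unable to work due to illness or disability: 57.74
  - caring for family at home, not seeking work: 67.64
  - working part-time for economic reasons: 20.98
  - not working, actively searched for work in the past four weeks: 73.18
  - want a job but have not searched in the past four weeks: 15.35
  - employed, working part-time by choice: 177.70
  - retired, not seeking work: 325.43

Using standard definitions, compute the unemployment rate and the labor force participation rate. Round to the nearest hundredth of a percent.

Employed = 633.41 + 20.98 + 177.70 = 832.09 thousand (anyone who worked, including part-time for economic reasons, counts as employed).
Unemployed = 73.18 thousand.
Labor force = 832.09 + 73.18 = 905.27 thousand.
Not in labor force = 74.29 + 57.74 + 67.64 + 15.35 + 325.43 = 540.45 thousand (those not working and not actively searching are outside the labor force — including those who want a job but have given up searching).
Civilian working-age population = 905.27 + 540.45 = 1,445.72 thousand.
Unemployment rate = 73.18 / 905.27 = 8.08%.
Labor force participation rate = 905.27 / 1,445.72 = 62.62%.

Unemployment rate ≈ 8.08%; labor force participation rate ≈ 62.62%.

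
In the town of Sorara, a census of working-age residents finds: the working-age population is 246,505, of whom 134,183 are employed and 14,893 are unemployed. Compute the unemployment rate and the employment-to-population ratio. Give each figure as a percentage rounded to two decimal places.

Labor force = employed + unemployed = 134,183 + 14,893 = 149,076.
Unemployment rate = 14,893 / 149,076 = 9.99%.
Employment-population ratio = 134,183 / 246,505 = 54.43%.

Unemployment rate ≈ 9.99%; employment-population ratio ≈ 54.43%.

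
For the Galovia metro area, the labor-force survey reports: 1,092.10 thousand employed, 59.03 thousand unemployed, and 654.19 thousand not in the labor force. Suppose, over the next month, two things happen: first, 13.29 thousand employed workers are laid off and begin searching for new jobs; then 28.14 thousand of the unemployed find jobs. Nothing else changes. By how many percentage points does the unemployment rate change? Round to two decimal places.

Initially, labor force = 1,092.10 + 59.03 = 1,151.13 thousand, so u = 59.03/1,151.13 = 5.13%.
After the first change, employed falls and unemployed rises by 13.29; labor force unchanged → E = 1,078.81, U = 72.32, labor force = 1,151.13 thousand.
After the second change, unemployed falls and employed rises by 28.14; labor force unchanged → E = 1,106.95, U = 44.18, labor force = 1,151.13 thousand.
New unemployment rate = 44.18 / 1,151.13 = 3.84%.
Change = 3.84% − 5.13% = −1.29 percentage points.

The unemployment rate changes by −1.29 percentage points.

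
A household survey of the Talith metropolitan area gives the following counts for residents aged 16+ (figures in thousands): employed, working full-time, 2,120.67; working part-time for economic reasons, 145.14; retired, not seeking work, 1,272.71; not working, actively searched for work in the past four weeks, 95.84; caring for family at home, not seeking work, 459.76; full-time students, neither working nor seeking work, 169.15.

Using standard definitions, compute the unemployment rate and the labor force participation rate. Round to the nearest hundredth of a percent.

Employed = 2,120.67 + 145.14 = 2,265.81 thousand (anyone who worked, including part-time for economic reasons, counts as employed).
Unemployed = 95.84 thousand.
Labor force = 2,265.81 + 95.84 = 2,361.65 thousand.
Not in labor force = 1,272.71 + 459.76 + 169.15 = 1,901.62 thousand (those not working and not actively searching are outside the labor force).
Civilian working-age population = 2,361.65 + 1,901.62 = 4,263.27 thousand.
Unemployment rate = 95.84 / 2,361.65 = 4.06%.
Labor force participation rate = 2,361.65 / 4,263.27 = 55.40%.

Unemployment rate ≈ 4.06%; labor force participation rate ≈ 55.40%.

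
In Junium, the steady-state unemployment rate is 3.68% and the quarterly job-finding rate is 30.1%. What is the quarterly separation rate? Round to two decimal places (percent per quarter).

Separation rate ≈ 1.15% per quarter.

From u* = s/(s+f): s = u·f/(1−u).
s = 0.0368 × 30.1 / (1 − 0.0368) = 1.1077 / 0.9632 ≈ 1.15% per quarter.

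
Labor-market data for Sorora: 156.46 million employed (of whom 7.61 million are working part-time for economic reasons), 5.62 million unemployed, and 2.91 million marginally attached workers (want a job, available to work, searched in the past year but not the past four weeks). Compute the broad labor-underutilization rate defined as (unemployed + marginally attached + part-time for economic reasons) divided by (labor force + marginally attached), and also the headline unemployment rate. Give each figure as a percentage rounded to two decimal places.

Broad underutilization rate ≈ 9.78%; headline unemployment rate ≈ 3.47%.

Labor force = 156.46 + 5.62 = 162.08 million.
Numerator = 5.62 + 2.91 + 7.61 = 16.14 million.
Denominator = 162.08 + 2.91 = 164.99 million.
Broad rate = 16.14 / 164.99 = 9.78%.
Headline unemployment rate = 5.62 / 162.08 = 3.47%.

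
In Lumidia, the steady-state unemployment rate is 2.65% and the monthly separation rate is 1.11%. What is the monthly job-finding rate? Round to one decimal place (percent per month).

From u* = s/(s+f): f = s·(1−u)/u.
f = 1.11 × (1 − 0.0265) / 0.0265 = 1.0806 / 0.0265 ≈ 40.8% per month.

Job-finding rate ≈ 40.8% per month.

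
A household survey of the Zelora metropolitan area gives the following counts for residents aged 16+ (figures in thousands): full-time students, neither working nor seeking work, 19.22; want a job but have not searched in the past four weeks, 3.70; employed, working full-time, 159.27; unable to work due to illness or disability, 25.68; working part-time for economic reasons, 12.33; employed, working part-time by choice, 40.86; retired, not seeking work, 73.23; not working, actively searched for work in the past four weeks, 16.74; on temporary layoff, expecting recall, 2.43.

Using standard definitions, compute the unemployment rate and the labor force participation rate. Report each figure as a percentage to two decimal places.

Employed = 159.27 + 12.33 + 40.86 = 212.46 thousand (anyone who worked, including part-time for economic reasons, counts as employed).
Unemployed = 16.74 + 2.43 = 19.17 thousand (jobless and actively searching, or on temporary layoff).
Labor force = 212.46 + 19.17 = 231.63 thousand.
Not in labor force = 19.22 + 3.70 + 25.68 + 73.23 = 121.83 thousand (those not working and not actively searching are outside the labor force — including those who want a job but have given up searching).
Civilian working-age population = 231.63 + 121.83 = 353.46 thousand.
Unemployment rate = 19.17 / 231.63 = 8.28%.
Labor force participation rate = 231.63 / 353.46 = 65.53%.

Unemployment rate ≈ 8.28%; labor force participation rate ≈ 65.53%.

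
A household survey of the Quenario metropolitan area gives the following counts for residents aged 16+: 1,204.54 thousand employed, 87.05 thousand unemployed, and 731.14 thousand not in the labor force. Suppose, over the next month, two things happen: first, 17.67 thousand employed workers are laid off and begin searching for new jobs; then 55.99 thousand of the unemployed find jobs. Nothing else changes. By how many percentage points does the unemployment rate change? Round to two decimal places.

Initially, labor force = 1,204.54 + 87.05 = 1,291.59 thousand, so u = 87.05/1,291.59 = 6.74%.
After the first change, employed falls and unemployed rises by 17.67; labor force unchanged → E = 1,186.87, U = 104.72, labor force = 1,291.59 thousand.
After the second change, unemployed falls and employed rises by 55.99; labor force unchanged → E = 1,242.86, U = 48.73, labor force = 1,291.59 thousand.
New unemployment rate = 48.73 / 1,291.59 = 3.77%.
Change = 3.77% − 6.74% = −2.97 percentage points.

The unemployment rate changes by −2.97 percentage points.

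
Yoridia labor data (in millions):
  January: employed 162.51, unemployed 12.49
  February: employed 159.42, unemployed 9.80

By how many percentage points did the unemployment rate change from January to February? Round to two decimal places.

January: labor force = 162.51 + 12.49 = 175.00; u = 12.49/175.00 = 7.14%.
February: labor force = 159.42 + 9.80 = 169.22; u = 9.80/169.22 = 5.79%.
Change = 5.79% − 7.14% = −1.35 pp.

The unemployment rate changed by −1.35 percentage points.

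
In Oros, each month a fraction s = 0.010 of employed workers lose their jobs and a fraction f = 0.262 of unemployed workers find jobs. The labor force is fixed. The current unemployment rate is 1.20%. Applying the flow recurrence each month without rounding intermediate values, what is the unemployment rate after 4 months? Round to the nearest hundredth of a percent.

Unemployment rate after four months ≈ 2.98%.

With a fixed labor force, u_{t+1} = u_t + s·(1−u_t) − f·u_t = u_t·(1−s−f) + s.
Here 1−s−f = 0.728 and s = 0.010.
u_1 = 0.012000 × 0.728 + 0.010 = 0.018736.
u_2 = 0.018736 × 0.728 + 0.010 = 0.023640.
u_3 = 0.023640 × 0.728 + 0.010 = 0.027210.
u_4 = 0.027210 × 0.728 + 0.010 = 0.029809.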